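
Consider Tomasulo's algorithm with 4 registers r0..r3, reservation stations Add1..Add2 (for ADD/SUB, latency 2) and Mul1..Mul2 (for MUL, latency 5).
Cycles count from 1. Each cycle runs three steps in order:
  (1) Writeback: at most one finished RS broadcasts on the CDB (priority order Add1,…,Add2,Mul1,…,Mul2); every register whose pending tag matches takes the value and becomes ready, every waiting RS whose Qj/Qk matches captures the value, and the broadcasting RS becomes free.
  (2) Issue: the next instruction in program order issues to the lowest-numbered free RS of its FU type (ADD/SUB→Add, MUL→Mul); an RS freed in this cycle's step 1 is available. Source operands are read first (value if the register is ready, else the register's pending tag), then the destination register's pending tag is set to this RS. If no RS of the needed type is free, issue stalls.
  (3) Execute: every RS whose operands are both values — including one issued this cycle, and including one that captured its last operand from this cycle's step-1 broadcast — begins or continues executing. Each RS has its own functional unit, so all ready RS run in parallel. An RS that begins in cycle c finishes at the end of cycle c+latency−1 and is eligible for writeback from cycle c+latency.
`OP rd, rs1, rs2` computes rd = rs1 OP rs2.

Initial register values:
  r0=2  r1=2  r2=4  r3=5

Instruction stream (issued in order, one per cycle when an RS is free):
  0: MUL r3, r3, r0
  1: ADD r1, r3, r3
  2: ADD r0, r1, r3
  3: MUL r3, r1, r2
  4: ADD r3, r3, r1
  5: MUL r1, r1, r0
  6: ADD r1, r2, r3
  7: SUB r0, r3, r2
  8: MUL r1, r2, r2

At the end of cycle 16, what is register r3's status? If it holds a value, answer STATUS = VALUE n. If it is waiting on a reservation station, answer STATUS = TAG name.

STATUS = VALUE 100

  c1: issue MUL r3<-Mul1  regs: r0:2,r1:2,r2:4,r3:Mul1
  c2: issue ADD r1<-Add1  regs: r0:2,r1:Add1,r2:4,r3:Mul1
  c3: issue ADD r0<-Add2  regs: r0:Add2,r1:Add1,r2:4,r3:Mul1
  c4: issue MUL r3<-Mul2  regs: r0:Add2,r1:Add1,r2:4,r3:Mul2
  c5: stall  regs: r0:Add2,r1:Add1,r2:4,r3:Mul2
  c6: CDB Mul1=10; stall  regs: r0:Add2,r1:Add1,r2:4,r3:Mul2
  c7: stall  regs: r0:Add2,r1:Add1,r2:4,r3:Mul2
  c8: CDB Add1=20; issue ADD r3<-Add1  regs: r0:Add2,r1:20,r2:4,r3:Add1
  c9: issue MUL r1<-Mul1  regs: r0:Add2,r1:Mul1,r2:4,r3:Add1
  c10: CDB Add2=30; issue ADD r1<-Add2  regs: r0:30,r1:Add2,r2:4,r3:Add1
  c11: stall  regs: r0:30,r1:Add2,r2:4,r3:Add1
  c12: stall  regs: r0:30,r1:Add2,r2:4,r3:Add1
  c13: CDB Mul2=80; stall  regs: r0:30,r1:Add2,r2:4,r3:Add1
  c14: stall  regs: r0:30,r1:Add2,r2:4,r3:Add1
  c15: CDB Add1=100; issue SUB r0<-Add1  regs: r0:Add1,r1:Add2,r2:4,r3:100
  c16: CDB Mul1=600; issue MUL r1<-Mul1  regs: r0:Add1,r1:Mul1,r2:4,r3:100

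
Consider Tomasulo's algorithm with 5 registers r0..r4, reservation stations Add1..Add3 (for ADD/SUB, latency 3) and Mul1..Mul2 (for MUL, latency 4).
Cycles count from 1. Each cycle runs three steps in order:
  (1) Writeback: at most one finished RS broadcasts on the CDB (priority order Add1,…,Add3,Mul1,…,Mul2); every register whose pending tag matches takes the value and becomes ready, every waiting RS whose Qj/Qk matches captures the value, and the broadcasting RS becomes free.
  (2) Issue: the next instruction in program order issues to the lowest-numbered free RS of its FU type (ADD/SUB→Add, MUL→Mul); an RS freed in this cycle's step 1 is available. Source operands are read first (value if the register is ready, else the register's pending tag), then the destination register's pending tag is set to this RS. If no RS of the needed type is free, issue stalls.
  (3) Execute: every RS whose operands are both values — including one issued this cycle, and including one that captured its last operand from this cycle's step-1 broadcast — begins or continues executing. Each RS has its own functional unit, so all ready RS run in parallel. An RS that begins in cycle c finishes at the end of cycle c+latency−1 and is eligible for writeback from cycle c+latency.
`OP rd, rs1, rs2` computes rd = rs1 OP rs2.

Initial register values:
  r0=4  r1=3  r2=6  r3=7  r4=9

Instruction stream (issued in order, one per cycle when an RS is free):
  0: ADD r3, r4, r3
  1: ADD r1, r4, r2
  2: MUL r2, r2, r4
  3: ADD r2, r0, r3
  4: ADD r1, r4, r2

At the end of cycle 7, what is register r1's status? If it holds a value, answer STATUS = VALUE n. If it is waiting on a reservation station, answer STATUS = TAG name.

STATUS = TAG Add2

c1: issue ADD r3<-Add1 | r0:4,r1:3,r2:6,r3:Add1,r4:9
c2: issue ADD r1<-Add2 | r0:4,r1:Add2,r2:6,r3:Add1,r4:9
c3: issue MUL r2<-Mul1 | r0:4,r1:Add2,r2:Mul1,r3:Add1,r4:9
c4: CDB Add1=16; issue ADD r2<-Add1 | r0:4,r1:Add2,r2:Add1,r3:16,r4:9
c5: CDB Add2=15; issue ADD r1<-Add2 | r0:4,r1:Add2,r2:Add1,r3:16,r4:9
c6: - | r0:4,r1:Add2,r2:Add1,r3:16,r4:9
c7: CDB Add1=20 | r0:4,r1:Add2,r2:20,r3:16,r4:9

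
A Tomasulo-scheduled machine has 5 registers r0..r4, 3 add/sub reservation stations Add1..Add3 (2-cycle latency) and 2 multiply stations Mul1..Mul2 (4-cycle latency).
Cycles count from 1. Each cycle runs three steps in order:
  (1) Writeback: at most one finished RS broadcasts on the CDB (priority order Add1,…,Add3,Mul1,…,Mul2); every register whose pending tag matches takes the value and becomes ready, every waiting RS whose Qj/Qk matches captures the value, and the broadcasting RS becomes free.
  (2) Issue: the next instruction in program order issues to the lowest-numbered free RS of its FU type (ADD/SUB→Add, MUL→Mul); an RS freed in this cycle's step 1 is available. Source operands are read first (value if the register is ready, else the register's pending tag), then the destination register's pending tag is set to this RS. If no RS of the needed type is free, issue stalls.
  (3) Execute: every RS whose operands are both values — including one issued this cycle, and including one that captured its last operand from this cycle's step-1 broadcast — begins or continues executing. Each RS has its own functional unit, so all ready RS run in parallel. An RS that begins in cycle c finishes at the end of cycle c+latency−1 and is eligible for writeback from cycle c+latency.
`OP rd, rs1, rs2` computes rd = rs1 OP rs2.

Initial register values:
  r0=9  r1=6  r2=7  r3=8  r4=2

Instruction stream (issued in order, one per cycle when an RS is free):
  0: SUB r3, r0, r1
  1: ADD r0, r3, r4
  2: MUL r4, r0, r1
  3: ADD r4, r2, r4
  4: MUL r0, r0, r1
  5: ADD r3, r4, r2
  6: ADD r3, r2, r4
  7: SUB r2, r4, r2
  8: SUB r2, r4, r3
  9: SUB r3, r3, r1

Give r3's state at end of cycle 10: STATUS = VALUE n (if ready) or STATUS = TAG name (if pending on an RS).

  c1: issue SUB r3<-Add1  regs: r0:9,r1:6,r2:7,r3:Add1,r4:2
  c2: issue ADD r0<-Add2  regs: r0:Add2,r1:6,r2:7,r3:Add1,r4:2
  c3: CDB Add1=3; issue MUL r4<-Mul1  regs: r0:Add2,r1:6,r2:7,r3:3,r4:Mul1
  c4: issue ADD r4<-Add1  regs: r0:Add2,r1:6,r2:7,r3:3,r4:Add1
  c5: CDB Add2=5; issue MUL r0<-Mul2  regs: r0:Mul2,r1:6,r2:7,r3:3,r4:Add1
  c6: issue ADD r3<-Add2  regs: r0:Mul2,r1:6,r2:7,r3:Add2,r4:Add1
  c7: issue ADD r3<-Add3  regs: r0:Mul2,r1:6,r2:7,r3:Add3,r4:Add1
  c8: stall  regs: r0:Mul2,r1:6,r2:7,r3:Add3,r4:Add1
  c9: CDB Mul1=30; stall  regs: r0:Mul2,r1:6,r2:7,r3:Add3,r4:Add1
  c10: CDB Mul2=30; stall  regs: r0:30,r1:6,r2:7,r3:Add3,r4:Add1

STATUS = TAG Add3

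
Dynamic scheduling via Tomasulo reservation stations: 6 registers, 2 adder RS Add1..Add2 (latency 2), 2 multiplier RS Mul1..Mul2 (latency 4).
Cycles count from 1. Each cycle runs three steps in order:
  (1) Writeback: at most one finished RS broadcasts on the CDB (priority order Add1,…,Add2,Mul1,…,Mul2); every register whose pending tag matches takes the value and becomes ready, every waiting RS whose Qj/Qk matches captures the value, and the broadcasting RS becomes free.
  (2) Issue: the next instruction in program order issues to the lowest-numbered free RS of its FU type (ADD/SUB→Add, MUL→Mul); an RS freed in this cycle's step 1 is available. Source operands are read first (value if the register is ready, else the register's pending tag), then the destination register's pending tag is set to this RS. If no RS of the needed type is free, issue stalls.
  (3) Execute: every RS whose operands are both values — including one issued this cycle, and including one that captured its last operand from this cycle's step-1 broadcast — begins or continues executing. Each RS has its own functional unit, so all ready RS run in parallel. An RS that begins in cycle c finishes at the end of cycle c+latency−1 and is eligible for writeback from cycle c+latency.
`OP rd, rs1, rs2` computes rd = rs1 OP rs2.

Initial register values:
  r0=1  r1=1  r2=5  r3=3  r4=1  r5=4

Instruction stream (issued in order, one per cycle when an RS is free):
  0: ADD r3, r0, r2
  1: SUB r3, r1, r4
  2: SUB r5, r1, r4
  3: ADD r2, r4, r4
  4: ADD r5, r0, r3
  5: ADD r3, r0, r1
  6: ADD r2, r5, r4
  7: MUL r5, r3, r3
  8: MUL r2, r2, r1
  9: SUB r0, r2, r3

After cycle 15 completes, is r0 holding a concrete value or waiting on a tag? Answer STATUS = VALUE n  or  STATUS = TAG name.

  c1: issue ADD r3<-Add1  regs: r0:1,r1:1,r2:5,r3:Add1,r4:1,r5:4
  c2: issue SUB r3<-Add2  regs: r0:1,r1:1,r2:5,r3:Add2,r4:1,r5:4
  c3: CDB Add1=6; issue SUB r5<-Add1  regs: r0:1,r1:1,r2:5,r3:Add2,r4:1,r5:Add1
  c4: CDB Add2=0; issue ADD r2<-Add2  regs: r0:1,r1:1,r2:Add2,r3:0,r4:1,r5:Add1
  c5: CDB Add1=0; issue ADD r5<-Add1  regs: r0:1,r1:1,r2:Add2,r3:0,r4:1,r5:Add1
  c6: CDB Add2=2; issue ADD r3<-Add2  regs: r0:1,r1:1,r2:2,r3:Add2,r4:1,r5:Add1
  c7: CDB Add1=1; issue ADD r2<-Add1  regs: r0:1,r1:1,r2:Add1,r3:Add2,r4:1,r5:1
  c8: CDB Add2=2; issue MUL r5<-Mul1  regs: r0:1,r1:1,r2:Add1,r3:2,r4:1,r5:Mul1
  c9: CDB Add1=2; issue MUL r2<-Mul2  regs: r0:1,r1:1,r2:Mul2,r3:2,r4:1,r5:Mul1
  c10: issue SUB r0<-Add1  regs: r0:Add1,r1:1,r2:Mul2,r3:2,r4:1,r5:Mul1
  c11: -  regs: r0:Add1,r1:1,r2:Mul2,r3:2,r4:1,r5:Mul1
  c12: CDB Mul1=4  regs: r0:Add1,r1:1,r2:Mul2,r3:2,r4:1,r5:4
  c13: CDB Mul2=2  regs: r0:Add1,r1:1,r2:2,r3:2,r4:1,r5:4
  c14: -  regs: r0:Add1,r1:1,r2:2,r3:2,r4:1,r5:4
  c15: CDB Add1=0  regs: r0:0,r1:1,r2:2,r3:2,r4:1,r5:4

STATUS = VALUE 0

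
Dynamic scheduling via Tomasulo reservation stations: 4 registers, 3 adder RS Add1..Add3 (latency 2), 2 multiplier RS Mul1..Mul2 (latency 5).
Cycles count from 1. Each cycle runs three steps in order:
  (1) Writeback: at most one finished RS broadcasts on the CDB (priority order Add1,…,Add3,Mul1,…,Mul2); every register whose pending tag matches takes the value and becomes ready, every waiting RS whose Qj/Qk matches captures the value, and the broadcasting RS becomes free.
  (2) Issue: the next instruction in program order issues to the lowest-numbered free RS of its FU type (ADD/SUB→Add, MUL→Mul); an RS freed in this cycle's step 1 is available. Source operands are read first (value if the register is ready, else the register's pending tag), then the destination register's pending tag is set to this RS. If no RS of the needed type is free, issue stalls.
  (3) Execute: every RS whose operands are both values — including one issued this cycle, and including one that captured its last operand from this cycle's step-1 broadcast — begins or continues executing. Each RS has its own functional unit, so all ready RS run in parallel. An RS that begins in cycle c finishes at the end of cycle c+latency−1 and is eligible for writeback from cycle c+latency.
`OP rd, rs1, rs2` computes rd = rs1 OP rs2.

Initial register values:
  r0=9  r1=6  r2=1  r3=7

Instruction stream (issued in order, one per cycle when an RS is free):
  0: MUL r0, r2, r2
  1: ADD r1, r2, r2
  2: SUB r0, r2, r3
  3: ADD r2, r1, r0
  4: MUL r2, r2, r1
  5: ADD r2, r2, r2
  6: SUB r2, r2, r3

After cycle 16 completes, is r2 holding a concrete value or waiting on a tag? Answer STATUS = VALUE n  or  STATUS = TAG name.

STATUS = VALUE -23

cycle 1: issue MUL r0<-Mul1 // r0:Mul1,r1:6,r2:1,r3:7
cycle 2: issue ADD r1<-Add1 // r0:Mul1,r1:Add1,r2:1,r3:7
cycle 3: issue SUB r0<-Add2 // r0:Add2,r1:Add1,r2:1,r3:7
cycle 4: CDB Add1=2; issue ADD r2<-Add1 // r0:Add2,r1:2,r2:Add1,r3:7
cycle 5: CDB Add2=-6; issue MUL r2<-Mul2 // r0:-6,r1:2,r2:Mul2,r3:7
cycle 6: CDB Mul1=1; issue ADD r2<-Add2 // r0:-6,r1:2,r2:Add2,r3:7
cycle 7: CDB Add1=-4; issue SUB r2<-Add1 // r0:-6,r1:2,r2:Add1,r3:7
cycle 8: - // r0:-6,r1:2,r2:Add1,r3:7
cycle 9: - // r0:-6,r1:2,r2:Add1,r3:7
cycle 10: - // r0:-6,r1:2,r2:Add1,r3:7
cycle 11: - // r0:-6,r1:2,r2:Add1,r3:7
cycle 12: CDB Mul2=-8 // r0:-6,r1:2,r2:Add1,r3:7
cycle 13: - // r0:-6,r1:2,r2:Add1,r3:7
cycle 14: CDB Add2=-16 // r0:-6,r1:2,r2:Add1,r3:7
cycle 15: - // r0:-6,r1:2,r2:Add1,r3:7
cycle 16: CDB Add1=-23 // r0:-6,r1:2,r2:-23,r3:7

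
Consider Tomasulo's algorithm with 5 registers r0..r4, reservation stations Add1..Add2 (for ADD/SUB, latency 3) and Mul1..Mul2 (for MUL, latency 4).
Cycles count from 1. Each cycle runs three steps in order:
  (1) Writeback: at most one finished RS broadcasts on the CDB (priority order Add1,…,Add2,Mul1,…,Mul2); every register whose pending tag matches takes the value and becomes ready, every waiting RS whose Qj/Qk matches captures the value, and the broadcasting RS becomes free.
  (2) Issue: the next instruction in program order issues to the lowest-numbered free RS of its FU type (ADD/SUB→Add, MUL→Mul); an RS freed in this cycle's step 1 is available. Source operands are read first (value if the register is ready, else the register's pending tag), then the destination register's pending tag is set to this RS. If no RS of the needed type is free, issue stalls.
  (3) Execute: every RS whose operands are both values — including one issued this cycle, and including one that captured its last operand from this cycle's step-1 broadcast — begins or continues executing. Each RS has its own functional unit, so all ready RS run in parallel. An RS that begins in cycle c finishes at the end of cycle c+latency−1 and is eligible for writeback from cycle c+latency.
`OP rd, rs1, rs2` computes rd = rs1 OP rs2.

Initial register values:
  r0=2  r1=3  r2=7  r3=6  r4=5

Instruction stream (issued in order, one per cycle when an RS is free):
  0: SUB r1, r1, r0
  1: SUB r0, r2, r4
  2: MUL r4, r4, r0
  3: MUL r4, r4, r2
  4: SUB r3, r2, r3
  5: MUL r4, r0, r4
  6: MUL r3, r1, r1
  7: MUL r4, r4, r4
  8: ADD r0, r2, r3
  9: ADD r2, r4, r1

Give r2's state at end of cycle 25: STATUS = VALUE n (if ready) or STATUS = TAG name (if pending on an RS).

STATUS = VALUE 19601

  c1: issue SUB r1<-Add1  regs: r0:2,r1:Add1,r2:7,r3:6,r4:5
  c2: issue SUB r0<-Add2  regs: r0:Add2,r1:Add1,r2:7,r3:6,r4:5
  c3: issue MUL r4<-Mul1  regs: r0:Add2,r1:Add1,r2:7,r3:6,r4:Mul1
  c4: CDB Add1=1; issue MUL r4<-Mul2  regs: r0:Add2,r1:1,r2:7,r3:6,r4:Mul2
  c5: CDB Add2=2; issue SUB r3<-Add1  regs: r0:2,r1:1,r2:7,r3:Add1,r4:Mul2
  c6: stall  regs: r0:2,r1:1,r2:7,r3:Add1,r4:Mul2
  c7: stall  regs: r0:2,r1:1,r2:7,r3:Add1,r4:Mul2
  c8: CDB Add1=1; stall  regs: r0:2,r1:1,r2:7,r3:1,r4:Mul2
  c9: CDB Mul1=10; issue MUL r4<-Mul1  regs: r0:2,r1:1,r2:7,r3:1,r4:Mul1
  c10: stall  regs: r0:2,r1:1,r2:7,r3:1,r4:Mul1
  c11: stall  regs: r0:2,r1:1,r2:7,r3:1,r4:Mul1
  c12: stall  regs: r0:2,r1:1,r2:7,r3:1,r4:Mul1
  c13: CDB Mul2=70; issue MUL r3<-Mul2  regs: r0:2,r1:1,r2:7,r3:Mul2,r4:Mul1
  c14: stall  regs: r0:2,r1:1,r2:7,r3:Mul2,r4:Mul1
  c15: stall  regs: r0:2,r1:1,r2:7,r3:Mul2,r4:Mul1
  c16: stall  regs: r0:2,r1:1,r2:7,r3:Mul2,r4:Mul1
  c17: CDB Mul1=140; issue MUL r4<-Mul1  regs: r0:2,r1:1,r2:7,r3:Mul2,r4:Mul1
  c18: CDB Mul2=1; issue ADD r0<-Add1  regs: r0:Add1,r1:1,r2:7,r3:1,r4:Mul1
  c19: issue ADD r2<-Add2  regs: r0:Add1,r1:1,r2:Add2,r3:1,r4:Mul1
  c20: -  regs: r0:Add1,r1:1,r2:Add2,r3:1,r4:Mul1
  c21: CDB Add1=8  regs: r0:8,r1:1,r2:Add2,r3:1,r4:Mul1
  c22: CDB Mul1=19600  regs: r0:8,r1:1,r2:Add2,r3:1,r4:19600
  c23: -  regs: r0:8,r1:1,r2:Add2,r3:1,r4:19600
  c24: -  regs: r0:8,r1:1,r2:Add2,r3:1,r4:19600
  c25: CDB Add2=19601  regs: r0:8,r1:1,r2:19601,r3:1,r4:19600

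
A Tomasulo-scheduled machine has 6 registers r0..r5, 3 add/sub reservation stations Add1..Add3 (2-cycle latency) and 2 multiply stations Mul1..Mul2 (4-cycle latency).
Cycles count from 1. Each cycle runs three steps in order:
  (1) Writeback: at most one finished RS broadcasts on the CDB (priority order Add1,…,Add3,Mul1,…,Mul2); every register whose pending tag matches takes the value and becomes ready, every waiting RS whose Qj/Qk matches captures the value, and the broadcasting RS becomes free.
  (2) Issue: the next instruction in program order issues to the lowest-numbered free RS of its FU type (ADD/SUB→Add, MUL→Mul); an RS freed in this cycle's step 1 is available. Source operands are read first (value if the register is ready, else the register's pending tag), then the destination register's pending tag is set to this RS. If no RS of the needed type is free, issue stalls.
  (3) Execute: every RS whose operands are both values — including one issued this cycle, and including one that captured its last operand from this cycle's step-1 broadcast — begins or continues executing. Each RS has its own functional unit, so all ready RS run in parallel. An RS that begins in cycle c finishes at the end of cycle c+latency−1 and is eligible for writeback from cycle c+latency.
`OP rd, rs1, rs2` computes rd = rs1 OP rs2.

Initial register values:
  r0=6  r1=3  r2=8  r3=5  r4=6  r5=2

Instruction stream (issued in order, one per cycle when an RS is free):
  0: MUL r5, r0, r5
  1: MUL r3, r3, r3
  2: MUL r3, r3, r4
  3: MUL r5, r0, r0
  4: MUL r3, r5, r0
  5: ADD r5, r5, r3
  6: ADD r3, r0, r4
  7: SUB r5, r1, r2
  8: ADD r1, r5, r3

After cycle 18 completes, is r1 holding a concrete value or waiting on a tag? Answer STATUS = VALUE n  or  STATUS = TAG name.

c1: issue MUL r5<-Mul1 | r0:6,r1:3,r2:8,r3:5,r4:6,r5:Mul1
c2: issue MUL r3<-Mul2 | r0:6,r1:3,r2:8,r3:Mul2,r4:6,r5:Mul1
c3: stall | r0:6,r1:3,r2:8,r3:Mul2,r4:6,r5:Mul1
c4: stall | r0:6,r1:3,r2:8,r3:Mul2,r4:6,r5:Mul1
c5: CDB Mul1=12; issue MUL r3<-Mul1 | r0:6,r1:3,r2:8,r3:Mul1,r4:6,r5:12
c6: CDB Mul2=25; issue MUL r5<-Mul2 | r0:6,r1:3,r2:8,r3:Mul1,r4:6,r5:Mul2
c7: stall | r0:6,r1:3,r2:8,r3:Mul1,r4:6,r5:Mul2
c8: stall | r0:6,r1:3,r2:8,r3:Mul1,r4:6,r5:Mul2
c9: stall | r0:6,r1:3,r2:8,r3:Mul1,r4:6,r5:Mul2
c10: CDB Mul1=150; issue MUL r3<-Mul1 | r0:6,r1:3,r2:8,r3:Mul1,r4:6,r5:Mul2
c11: CDB Mul2=36; issue ADD r5<-Add1 | r0:6,r1:3,r2:8,r3:Mul1,r4:6,r5:Add1
c12: issue ADD r3<-Add2 | r0:6,r1:3,r2:8,r3:Add2,r4:6,r5:Add1
c13: issue SUB r5<-Add3 | r0:6,r1:3,r2:8,r3:Add2,r4:6,r5:Add3
c14: CDB Add2=12; issue ADD r1<-Add2 | r0:6,r1:Add2,r2:8,r3:12,r4:6,r5:Add3
c15: CDB Add3=-5 | r0:6,r1:Add2,r2:8,r3:12,r4:6,r5:-5
c16: CDB Mul1=216 | r0:6,r1:Add2,r2:8,r3:12,r4:6,r5:-5
c17: CDB Add2=7 | r0:6,r1:7,r2:8,r3:12,r4:6,r5:-5
c18: CDB Add1=252 | r0:6,r1:7,r2:8,r3:12,r4:6,r5:-5

STATUS = VALUE 7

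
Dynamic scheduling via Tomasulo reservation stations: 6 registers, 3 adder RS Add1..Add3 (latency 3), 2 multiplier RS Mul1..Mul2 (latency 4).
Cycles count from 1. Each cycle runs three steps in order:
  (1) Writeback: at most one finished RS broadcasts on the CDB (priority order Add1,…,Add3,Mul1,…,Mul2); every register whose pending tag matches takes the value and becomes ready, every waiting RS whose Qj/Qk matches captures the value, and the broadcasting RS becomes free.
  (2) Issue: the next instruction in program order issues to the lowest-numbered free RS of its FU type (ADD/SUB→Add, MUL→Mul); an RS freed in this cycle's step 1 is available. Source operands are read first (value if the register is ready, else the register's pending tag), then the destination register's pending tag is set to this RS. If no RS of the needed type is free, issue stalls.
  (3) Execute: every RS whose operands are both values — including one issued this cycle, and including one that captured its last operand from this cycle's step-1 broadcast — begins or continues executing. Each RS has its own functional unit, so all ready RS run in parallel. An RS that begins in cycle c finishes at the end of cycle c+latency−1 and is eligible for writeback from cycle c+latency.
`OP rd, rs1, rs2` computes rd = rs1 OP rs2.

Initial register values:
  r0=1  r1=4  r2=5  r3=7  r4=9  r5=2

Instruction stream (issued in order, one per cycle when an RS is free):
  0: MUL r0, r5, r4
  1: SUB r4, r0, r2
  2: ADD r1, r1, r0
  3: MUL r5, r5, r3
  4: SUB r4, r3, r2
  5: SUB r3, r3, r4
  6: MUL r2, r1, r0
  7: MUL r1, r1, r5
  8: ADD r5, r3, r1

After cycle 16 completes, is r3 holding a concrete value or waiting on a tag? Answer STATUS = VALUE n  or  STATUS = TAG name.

  c1: issue MUL r0<-Mul1  regs: r0:Mul1,r1:4,r2:5,r3:7,r4:9,r5:2
  c2: issue SUB r4<-Add1  regs: r0:Mul1,r1:4,r2:5,r3:7,r4:Add1,r5:2
  c3: issue ADD r1<-Add2  regs: r0:Mul1,r1:Add2,r2:5,r3:7,r4:Add1,r5:2
  c4: issue MUL r5<-Mul2  regs: r0:Mul1,r1:Add2,r2:5,r3:7,r4:Add1,r5:Mul2
  c5: CDB Mul1=18; issue SUB r4<-Add3  regs: r0:18,r1:Add2,r2:5,r3:7,r4:Add3,r5:Mul2
  c6: stall  regs: r0:18,r1:Add2,r2:5,r3:7,r4:Add3,r5:Mul2
  c7: stall  regs: r0:18,r1:Add2,r2:5,r3:7,r4:Add3,r5:Mul2
  c8: CDB Add1=13; issue SUB r3<-Add1  regs: r0:18,r1:Add2,r2:5,r3:Add1,r4:Add3,r5:Mul2
  c9: CDB Add2=22; issue MUL r2<-Mul1  regs: r0:18,r1:22,r2:Mul1,r3:Add1,r4:Add3,r5:Mul2
  c10: CDB Add3=2; stall  regs: r0:18,r1:22,r2:Mul1,r3:Add1,r4:2,r5:Mul2
  c11: CDB Mul2=14; issue MUL r1<-Mul2  regs: r0:18,r1:Mul2,r2:Mul1,r3:Add1,r4:2,r5:14
  c12: issue ADD r5<-Add2  regs: r0:18,r1:Mul2,r2:Mul1,r3:Add1,r4:2,r5:Add2
  c13: CDB Add1=5  regs: r0:18,r1:Mul2,r2:Mul1,r3:5,r4:2,r5:Add2
  c14: CDB Mul1=396  regs: r0:18,r1:Mul2,r2:396,r3:5,r4:2,r5:Add2
  c15: CDB Mul2=308  regs: r0:18,r1:308,r2:396,r3:5,r4:2,r5:Add2
  c16: -  regs: r0:18,r1:308,r2:396,r3:5,r4:2,r5:Add2

STATUS = VALUE 5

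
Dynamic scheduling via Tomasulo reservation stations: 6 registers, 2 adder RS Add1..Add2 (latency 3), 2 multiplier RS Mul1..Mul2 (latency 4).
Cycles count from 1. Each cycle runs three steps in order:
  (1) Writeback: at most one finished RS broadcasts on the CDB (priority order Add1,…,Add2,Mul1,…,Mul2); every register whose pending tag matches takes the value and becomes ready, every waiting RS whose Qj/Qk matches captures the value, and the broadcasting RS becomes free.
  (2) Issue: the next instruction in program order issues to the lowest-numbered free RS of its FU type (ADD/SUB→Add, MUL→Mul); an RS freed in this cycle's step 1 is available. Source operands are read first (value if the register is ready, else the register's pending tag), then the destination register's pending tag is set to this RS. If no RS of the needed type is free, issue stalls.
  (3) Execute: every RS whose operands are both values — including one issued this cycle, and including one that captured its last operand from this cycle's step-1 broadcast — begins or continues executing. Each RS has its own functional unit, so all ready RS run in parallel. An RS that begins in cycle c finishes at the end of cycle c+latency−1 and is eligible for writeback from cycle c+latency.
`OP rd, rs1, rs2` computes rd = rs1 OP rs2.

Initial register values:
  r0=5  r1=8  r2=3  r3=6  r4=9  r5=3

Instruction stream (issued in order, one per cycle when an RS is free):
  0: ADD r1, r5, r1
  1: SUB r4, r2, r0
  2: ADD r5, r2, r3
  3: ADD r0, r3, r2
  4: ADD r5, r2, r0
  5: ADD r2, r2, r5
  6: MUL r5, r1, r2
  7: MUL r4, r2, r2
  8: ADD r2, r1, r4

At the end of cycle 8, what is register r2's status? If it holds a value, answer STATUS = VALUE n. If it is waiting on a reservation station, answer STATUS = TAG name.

c1: issue ADD r1<-Add1 | r0:5,r1:Add1,r2:3,r3:6,r4:9,r5:3
c2: issue SUB r4<-Add2 | r0:5,r1:Add1,r2:3,r3:6,r4:Add2,r5:3
c3: stall | r0:5,r1:Add1,r2:3,r3:6,r4:Add2,r5:3
c4: CDB Add1=11; issue ADD r5<-Add1 | r0:5,r1:11,r2:3,r3:6,r4:Add2,r5:Add1
c5: CDB Add2=-2; issue ADD r0<-Add2 | r0:Add2,r1:11,r2:3,r3:6,r4:-2,r5:Add1
c6: stall | r0:Add2,r1:11,r2:3,r3:6,r4:-2,r5:Add1
c7: CDB Add1=9; issue ADD r5<-Add1 | r0:Add2,r1:11,r2:3,r3:6,r4:-2,r5:Add1
c8: CDB Add2=9; issue ADD r2<-Add2 | r0:9,r1:11,r2:Add2,r3:6,r4:-2,r5:Add1

STATUS = TAG Add2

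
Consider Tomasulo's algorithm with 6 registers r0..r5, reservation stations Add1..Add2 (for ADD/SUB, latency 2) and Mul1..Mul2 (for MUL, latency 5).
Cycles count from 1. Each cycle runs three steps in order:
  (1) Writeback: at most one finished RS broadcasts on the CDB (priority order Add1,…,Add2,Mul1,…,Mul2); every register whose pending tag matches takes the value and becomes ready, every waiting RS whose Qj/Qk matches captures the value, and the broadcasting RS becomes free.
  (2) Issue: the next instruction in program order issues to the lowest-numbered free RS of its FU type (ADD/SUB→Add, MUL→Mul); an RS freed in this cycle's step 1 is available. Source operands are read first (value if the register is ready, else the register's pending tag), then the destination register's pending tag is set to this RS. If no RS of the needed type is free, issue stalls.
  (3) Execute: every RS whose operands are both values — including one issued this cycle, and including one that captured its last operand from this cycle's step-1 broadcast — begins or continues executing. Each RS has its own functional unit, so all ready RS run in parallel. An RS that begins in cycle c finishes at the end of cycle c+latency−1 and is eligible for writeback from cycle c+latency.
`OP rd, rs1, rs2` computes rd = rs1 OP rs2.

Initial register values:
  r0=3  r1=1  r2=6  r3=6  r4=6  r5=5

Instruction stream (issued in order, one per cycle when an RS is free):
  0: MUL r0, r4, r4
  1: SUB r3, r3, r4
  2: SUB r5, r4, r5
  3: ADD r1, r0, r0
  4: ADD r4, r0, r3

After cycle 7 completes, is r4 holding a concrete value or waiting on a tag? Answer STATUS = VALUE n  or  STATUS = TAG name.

c1: issue MUL r0<-Mul1 | r0:Mul1,r1:1,r2:6,r3:6,r4:6,r5:5
c2: issue SUB r3<-Add1 | r0:Mul1,r1:1,r2:6,r3:Add1,r4:6,r5:5
c3: issue SUB r5<-Add2 | r0:Mul1,r1:1,r2:6,r3:Add1,r4:6,r5:Add2
c4: CDB Add1=0; issue ADD r1<-Add1 | r0:Mul1,r1:Add1,r2:6,r3:0,r4:6,r5:Add2
c5: CDB Add2=1; issue ADD r4<-Add2 | r0:Mul1,r1:Add1,r2:6,r3:0,r4:Add2,r5:1
c6: CDB Mul1=36 | r0:36,r1:Add1,r2:6,r3:0,r4:Add2,r5:1
c7: - | r0:36,r1:Add1,r2:6,r3:0,r4:Add2,r5:1

STATUS = TAG Add2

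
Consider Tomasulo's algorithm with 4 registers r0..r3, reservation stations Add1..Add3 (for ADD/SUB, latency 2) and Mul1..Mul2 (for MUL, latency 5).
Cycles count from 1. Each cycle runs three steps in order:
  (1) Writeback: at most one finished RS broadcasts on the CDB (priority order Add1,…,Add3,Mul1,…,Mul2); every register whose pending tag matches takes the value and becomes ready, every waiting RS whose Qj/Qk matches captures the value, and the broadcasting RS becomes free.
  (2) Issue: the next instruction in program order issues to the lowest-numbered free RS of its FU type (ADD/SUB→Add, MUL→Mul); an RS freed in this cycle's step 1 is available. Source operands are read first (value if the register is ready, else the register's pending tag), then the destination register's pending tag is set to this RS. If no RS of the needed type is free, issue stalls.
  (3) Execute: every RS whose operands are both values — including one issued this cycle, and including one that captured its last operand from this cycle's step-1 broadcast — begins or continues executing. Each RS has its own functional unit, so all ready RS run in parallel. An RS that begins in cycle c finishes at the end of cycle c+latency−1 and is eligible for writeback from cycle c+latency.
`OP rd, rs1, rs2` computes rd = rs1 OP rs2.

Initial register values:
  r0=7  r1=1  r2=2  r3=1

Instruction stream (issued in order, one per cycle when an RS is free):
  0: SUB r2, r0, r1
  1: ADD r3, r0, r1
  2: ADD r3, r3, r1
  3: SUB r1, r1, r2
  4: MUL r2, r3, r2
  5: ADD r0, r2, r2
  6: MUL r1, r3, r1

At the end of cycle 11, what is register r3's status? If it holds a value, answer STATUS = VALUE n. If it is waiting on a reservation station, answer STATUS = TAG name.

STATUS = VALUE 9

cycle 1: issue SUB r2<-Add1 // r0:7,r1:1,r2:Add1,r3:1
cycle 2: issue ADD r3<-Add2 // r0:7,r1:1,r2:Add1,r3:Add2
cycle 3: CDB Add1=6; issue ADD r3<-Add1 // r0:7,r1:1,r2:6,r3:Add1
cycle 4: CDB Add2=8; issue SUB r1<-Add2 // r0:7,r1:Add2,r2:6,r3:Add1
cycle 5: issue MUL r2<-Mul1 // r0:7,r1:Add2,r2:Mul1,r3:Add1
cycle 6: CDB Add1=9; issue ADD r0<-Add1 // r0:Add1,r1:Add2,r2:Mul1,r3:9
cycle 7: CDB Add2=-5; issue MUL r1<-Mul2 // r0:Add1,r1:Mul2,r2:Mul1,r3:9
cycle 8: - // r0:Add1,r1:Mul2,r2:Mul1,r3:9
cycle 9: - // r0:Add1,r1:Mul2,r2:Mul1,r3:9
cycle 10: - // r0:Add1,r1:Mul2,r2:Mul1,r3:9
cycle 11: CDB Mul1=54 // r0:Add1,r1:Mul2,r2:54,r3:9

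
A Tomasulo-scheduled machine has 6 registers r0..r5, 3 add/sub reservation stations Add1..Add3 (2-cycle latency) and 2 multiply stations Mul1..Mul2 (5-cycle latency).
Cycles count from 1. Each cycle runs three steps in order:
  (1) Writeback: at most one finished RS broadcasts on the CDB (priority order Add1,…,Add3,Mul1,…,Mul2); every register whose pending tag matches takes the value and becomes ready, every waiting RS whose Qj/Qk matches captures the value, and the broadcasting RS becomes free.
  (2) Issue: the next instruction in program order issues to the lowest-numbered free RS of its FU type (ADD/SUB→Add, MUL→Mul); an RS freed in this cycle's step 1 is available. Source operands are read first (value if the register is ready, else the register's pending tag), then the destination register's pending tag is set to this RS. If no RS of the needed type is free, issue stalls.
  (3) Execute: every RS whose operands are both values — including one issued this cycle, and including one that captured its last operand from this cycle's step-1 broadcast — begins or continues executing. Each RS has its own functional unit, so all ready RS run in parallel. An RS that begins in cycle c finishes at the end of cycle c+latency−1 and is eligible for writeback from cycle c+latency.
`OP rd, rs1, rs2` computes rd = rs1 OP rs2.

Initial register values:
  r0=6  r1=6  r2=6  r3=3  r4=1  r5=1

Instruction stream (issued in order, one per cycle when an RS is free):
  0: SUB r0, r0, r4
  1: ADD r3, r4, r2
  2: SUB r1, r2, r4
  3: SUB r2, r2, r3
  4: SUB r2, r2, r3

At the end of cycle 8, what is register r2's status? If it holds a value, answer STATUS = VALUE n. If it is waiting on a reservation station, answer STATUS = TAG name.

STATUS = VALUE -8

  c1: issue SUB r0<-Add1  regs: r0:Add1,r1:6,r2:6,r3:3,r4:1,r5:1
  c2: issue ADD r3<-Add2  regs: r0:Add1,r1:6,r2:6,r3:Add2,r4:1,r5:1
  c3: CDB Add1=5; issue SUB r1<-Add1  regs: r0:5,r1:Add1,r2:6,r3:Add2,r4:1,r5:1
  c4: CDB Add2=7; issue SUB r2<-Add2  regs: r0:5,r1:Add1,r2:Add2,r3:7,r4:1,r5:1
  c5: CDB Add1=5; issue SUB r2<-Add1  regs: r0:5,r1:5,r2:Add1,r3:7,r4:1,r5:1
  c6: CDB Add2=-1  regs: r0:5,r1:5,r2:Add1,r3:7,r4:1,r5:1
  c7: -  regs: r0:5,r1:5,r2:Add1,r3:7,r4:1,r5:1
  c8: CDB Add1=-8  regs: r0:5,r1:5,r2:-8,r3:7,r4:1,r5:1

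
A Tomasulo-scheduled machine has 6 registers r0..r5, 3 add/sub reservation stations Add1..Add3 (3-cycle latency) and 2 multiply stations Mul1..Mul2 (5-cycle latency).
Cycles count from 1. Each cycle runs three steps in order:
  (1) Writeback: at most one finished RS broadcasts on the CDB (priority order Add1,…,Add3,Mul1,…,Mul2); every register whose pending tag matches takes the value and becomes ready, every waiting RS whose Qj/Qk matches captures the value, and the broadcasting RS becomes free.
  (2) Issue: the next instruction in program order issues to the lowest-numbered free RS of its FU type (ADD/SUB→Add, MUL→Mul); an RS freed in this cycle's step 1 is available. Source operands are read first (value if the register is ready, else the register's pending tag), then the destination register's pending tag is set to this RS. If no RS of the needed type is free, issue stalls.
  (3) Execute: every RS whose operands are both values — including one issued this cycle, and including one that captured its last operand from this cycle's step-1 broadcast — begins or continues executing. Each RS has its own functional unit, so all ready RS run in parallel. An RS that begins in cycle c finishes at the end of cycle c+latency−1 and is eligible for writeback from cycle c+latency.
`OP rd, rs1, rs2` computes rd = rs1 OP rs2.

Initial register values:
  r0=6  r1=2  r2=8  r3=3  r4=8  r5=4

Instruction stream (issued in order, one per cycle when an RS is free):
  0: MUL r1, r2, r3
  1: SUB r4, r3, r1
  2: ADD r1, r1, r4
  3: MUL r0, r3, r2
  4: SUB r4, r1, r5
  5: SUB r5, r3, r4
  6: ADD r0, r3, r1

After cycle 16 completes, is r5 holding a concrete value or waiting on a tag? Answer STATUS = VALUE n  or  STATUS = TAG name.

c1: issue MUL r1<-Mul1 | r0:6,r1:Mul1,r2:8,r3:3,r4:8,r5:4
c2: issue SUB r4<-Add1 | r0:6,r1:Mul1,r2:8,r3:3,r4:Add1,r5:4
c3: issue ADD r1<-Add2 | r0:6,r1:Add2,r2:8,r3:3,r4:Add1,r5:4
c4: issue MUL r0<-Mul2 | r0:Mul2,r1:Add2,r2:8,r3:3,r4:Add1,r5:4
c5: issue SUB r4<-Add3 | r0:Mul2,r1:Add2,r2:8,r3:3,r4:Add3,r5:4
c6: CDB Mul1=24; stall | r0:Mul2,r1:Add2,r2:8,r3:3,r4:Add3,r5:4
c7: stall | r0:Mul2,r1:Add2,r2:8,r3:3,r4:Add3,r5:4
c8: stall | r0:Mul2,r1:Add2,r2:8,r3:3,r4:Add3,r5:4
c9: CDB Add1=-21; issue SUB r5<-Add1 | r0:Mul2,r1:Add2,r2:8,r3:3,r4:Add3,r5:Add1
c10: CDB Mul2=24; stall | r0:24,r1:Add2,r2:8,r3:3,r4:Add3,r5:Add1
c11: stall | r0:24,r1:Add2,r2:8,r3:3,r4:Add3,r5:Add1
c12: CDB Add2=3; issue ADD r0<-Add2 | r0:Add2,r1:3,r2:8,r3:3,r4:Add3,r5:Add1
c13: - | r0:Add2,r1:3,r2:8,r3:3,r4:Add3,r5:Add1
c14: - | r0:Add2,r1:3,r2:8,r3:3,r4:Add3,r5:Add1
c15: CDB Add2=6 | r0:6,r1:3,r2:8,r3:3,r4:Add3,r5:Add1
c16: CDB Add3=-1 | r0:6,r1:3,r2:8,r3:3,r4:-1,r5:Add1

STATUS = TAG Add1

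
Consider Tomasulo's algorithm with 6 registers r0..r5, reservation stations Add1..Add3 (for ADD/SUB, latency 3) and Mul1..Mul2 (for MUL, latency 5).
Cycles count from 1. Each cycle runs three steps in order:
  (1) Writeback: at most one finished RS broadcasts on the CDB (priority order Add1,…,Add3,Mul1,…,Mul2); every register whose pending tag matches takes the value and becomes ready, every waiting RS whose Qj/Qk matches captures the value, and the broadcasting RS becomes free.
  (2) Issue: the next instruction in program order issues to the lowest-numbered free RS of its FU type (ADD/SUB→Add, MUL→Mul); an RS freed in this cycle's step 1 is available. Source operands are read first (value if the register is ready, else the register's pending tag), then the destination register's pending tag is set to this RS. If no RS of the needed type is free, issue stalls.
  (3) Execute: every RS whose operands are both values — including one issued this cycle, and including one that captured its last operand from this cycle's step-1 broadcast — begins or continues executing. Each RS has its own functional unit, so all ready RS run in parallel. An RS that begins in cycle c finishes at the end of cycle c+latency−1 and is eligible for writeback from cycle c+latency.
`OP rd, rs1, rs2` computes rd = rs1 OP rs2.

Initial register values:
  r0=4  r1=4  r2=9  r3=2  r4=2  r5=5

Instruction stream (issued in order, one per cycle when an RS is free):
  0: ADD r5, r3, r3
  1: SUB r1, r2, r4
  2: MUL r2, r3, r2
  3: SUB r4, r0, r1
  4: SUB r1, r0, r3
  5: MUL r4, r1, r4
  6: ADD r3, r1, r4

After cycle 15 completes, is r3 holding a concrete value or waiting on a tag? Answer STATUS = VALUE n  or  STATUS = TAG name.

c1: issue ADD r5<-Add1 | r0:4,r1:4,r2:9,r3:2,r4:2,r5:Add1
c2: issue SUB r1<-Add2 | r0:4,r1:Add2,r2:9,r3:2,r4:2,r5:Add1
c3: issue MUL r2<-Mul1 | r0:4,r1:Add2,r2:Mul1,r3:2,r4:2,r5:Add1
c4: CDB Add1=4; issue SUB r4<-Add1 | r0:4,r1:Add2,r2:Mul1,r3:2,r4:Add1,r5:4
c5: CDB Add2=7; issue SUB r1<-Add2 | r0:4,r1:Add2,r2:Mul1,r3:2,r4:Add1,r5:4
c6: issue MUL r4<-Mul2 | r0:4,r1:Add2,r2:Mul1,r3:2,r4:Mul2,r5:4
c7: issue ADD r3<-Add3 | r0:4,r1:Add2,r2:Mul1,r3:Add3,r4:Mul2,r5:4
c8: CDB Add1=-3 | r0:4,r1:Add2,r2:Mul1,r3:Add3,r4:Mul2,r5:4
c9: CDB Add2=2 | r0:4,r1:2,r2:Mul1,r3:Add3,r4:Mul2,r5:4
c10: CDB Mul1=18 | r0:4,r1:2,r2:18,r3:Add3,r4:Mul2,r5:4
c11: - | r0:4,r1:2,r2:18,r3:Add3,r4:Mul2,r5:4
c12: - | r0:4,r1:2,r2:18,r3:Add3,r4:Mul2,r5:4
c13: - | r0:4,r1:2,r2:18,r3:Add3,r4:Mul2,r5:4
c14: CDB Mul2=-6 | r0:4,r1:2,r2:18,r3:Add3,r4:-6,r5:4
c15: - | r0:4,r1:2,r2:18,r3:Add3,r4:-6,r5:4

STATUS = TAG Add3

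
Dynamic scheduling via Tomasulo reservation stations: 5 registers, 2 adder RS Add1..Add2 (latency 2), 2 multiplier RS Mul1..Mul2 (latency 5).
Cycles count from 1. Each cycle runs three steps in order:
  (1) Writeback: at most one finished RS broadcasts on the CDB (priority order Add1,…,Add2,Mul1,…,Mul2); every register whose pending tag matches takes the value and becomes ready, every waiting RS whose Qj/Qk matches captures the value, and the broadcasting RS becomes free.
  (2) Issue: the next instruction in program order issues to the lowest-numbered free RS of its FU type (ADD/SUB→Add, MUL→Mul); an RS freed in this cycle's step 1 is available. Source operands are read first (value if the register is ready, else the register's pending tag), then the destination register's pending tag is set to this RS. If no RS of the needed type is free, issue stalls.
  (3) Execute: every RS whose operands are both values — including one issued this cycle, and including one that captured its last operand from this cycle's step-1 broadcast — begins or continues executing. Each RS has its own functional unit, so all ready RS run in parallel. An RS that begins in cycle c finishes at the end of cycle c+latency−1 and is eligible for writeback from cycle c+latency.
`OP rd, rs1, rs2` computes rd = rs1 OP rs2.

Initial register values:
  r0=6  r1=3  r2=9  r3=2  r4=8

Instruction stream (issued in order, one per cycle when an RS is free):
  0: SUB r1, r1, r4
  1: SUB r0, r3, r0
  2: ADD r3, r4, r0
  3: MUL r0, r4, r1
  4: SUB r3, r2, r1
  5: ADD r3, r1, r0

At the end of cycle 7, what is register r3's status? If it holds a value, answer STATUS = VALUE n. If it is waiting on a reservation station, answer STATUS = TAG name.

  c1: issue SUB r1<-Add1  regs: r0:6,r1:Add1,r2:9,r3:2,r4:8
  c2: issue SUB r0<-Add2  regs: r0:Add2,r1:Add1,r2:9,r3:2,r4:8
  c3: CDB Add1=-5; issue ADD r3<-Add1  regs: r0:Add2,r1:-5,r2:9,r3:Add1,r4:8
  c4: CDB Add2=-4; issue MUL r0<-Mul1  regs: r0:Mul1,r1:-5,r2:9,r3:Add1,r4:8
  c5: issue SUB r3<-Add2  regs: r0:Mul1,r1:-5,r2:9,r3:Add2,r4:8
  c6: CDB Add1=4; issue ADD r3<-Add1  regs: r0:Mul1,r1:-5,r2:9,r3:Add1,r4:8
  c7: CDB Add2=14  regs: r0:Mul1,r1:-5,r2:9,r3:Add1,r4:8

STATUS = TAG Add1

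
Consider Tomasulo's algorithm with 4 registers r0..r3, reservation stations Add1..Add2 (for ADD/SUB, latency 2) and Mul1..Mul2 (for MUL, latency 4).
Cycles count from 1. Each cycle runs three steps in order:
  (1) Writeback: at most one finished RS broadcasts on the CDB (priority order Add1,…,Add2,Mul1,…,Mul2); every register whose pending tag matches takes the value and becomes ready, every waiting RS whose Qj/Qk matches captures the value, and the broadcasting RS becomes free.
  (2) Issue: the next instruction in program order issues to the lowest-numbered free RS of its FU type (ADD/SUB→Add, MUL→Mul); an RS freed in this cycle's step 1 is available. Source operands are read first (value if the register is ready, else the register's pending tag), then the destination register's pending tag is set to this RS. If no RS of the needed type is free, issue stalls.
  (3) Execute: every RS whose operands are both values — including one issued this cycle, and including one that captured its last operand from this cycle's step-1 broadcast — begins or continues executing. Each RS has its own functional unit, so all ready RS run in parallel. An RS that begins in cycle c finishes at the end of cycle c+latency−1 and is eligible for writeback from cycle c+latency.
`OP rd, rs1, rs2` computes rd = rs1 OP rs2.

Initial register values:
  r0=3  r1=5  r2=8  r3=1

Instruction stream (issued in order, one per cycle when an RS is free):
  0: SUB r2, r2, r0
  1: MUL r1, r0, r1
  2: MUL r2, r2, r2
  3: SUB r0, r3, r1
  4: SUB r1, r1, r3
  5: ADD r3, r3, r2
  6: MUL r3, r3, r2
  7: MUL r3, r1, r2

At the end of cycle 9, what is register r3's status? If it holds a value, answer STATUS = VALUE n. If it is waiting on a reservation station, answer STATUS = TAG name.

cycle 1: issue SUB r2<-Add1 // r0:3,r1:5,r2:Add1,r3:1
cycle 2: issue MUL r1<-Mul1 // r0:3,r1:Mul1,r2:Add1,r3:1
cycle 3: CDB Add1=5; issue MUL r2<-Mul2 // r0:3,r1:Mul1,r2:Mul2,r3:1
cycle 4: issue SUB r0<-Add1 // r0:Add1,r1:Mul1,r2:Mul2,r3:1
cycle 5: issue SUB r1<-Add2 // r0:Add1,r1:Add2,r2:Mul2,r3:1
cycle 6: CDB Mul1=15; stall // r0:Add1,r1:Add2,r2:Mul2,r3:1
cycle 7: CDB Mul2=25; stall // r0:Add1,r1:Add2,r2:25,r3:1
cycle 8: CDB Add1=-14; issue ADD r3<-Add1 // r0:-14,r1:Add2,r2:25,r3:Add1
cycle 9: CDB Add2=14; issue MUL r3<-Mul1 // r0:-14,r1:14,r2:25,r3:Mul1

STATUS = TAG Mul1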